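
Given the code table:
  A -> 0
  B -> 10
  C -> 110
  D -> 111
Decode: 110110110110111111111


Decoding:
110 -> C
110 -> C
110 -> C
110 -> C
111 -> D
111 -> D
111 -> D


Result: CCCCDDD


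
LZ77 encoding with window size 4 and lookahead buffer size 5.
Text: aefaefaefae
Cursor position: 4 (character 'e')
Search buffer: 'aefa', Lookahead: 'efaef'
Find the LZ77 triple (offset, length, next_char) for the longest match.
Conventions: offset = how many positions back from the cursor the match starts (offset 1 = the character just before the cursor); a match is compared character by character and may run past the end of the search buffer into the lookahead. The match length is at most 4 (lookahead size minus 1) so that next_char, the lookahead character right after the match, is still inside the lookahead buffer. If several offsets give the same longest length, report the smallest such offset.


Try each offset into the search buffer:
  offset=1 (pos 3, char 'a'): match length 0
  offset=2 (pos 2, char 'f'): match length 0
  offset=3 (pos 1, char 'e'): match length 4
  offset=4 (pos 0, char 'a'): match length 0
Longest match has length 4 at offset 3.
next_char = character at position 4 + 4 = 8 -> 'f'

Best match: offset=3, length=4 (matching 'efae' starting at position 1)
LZ77 triple: (3, 4, 'f')


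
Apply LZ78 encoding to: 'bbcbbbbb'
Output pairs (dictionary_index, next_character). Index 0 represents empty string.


LZ78 encoding steps:
Dictionary: {0: ''}
Step 1: w='' (idx 0), next='b' -> output (0, 'b'), add 'b' as idx 1
Step 2: w='b' (idx 1), next='c' -> output (1, 'c'), add 'bc' as idx 2
Step 3: w='b' (idx 1), next='b' -> output (1, 'b'), add 'bb' as idx 3
Step 4: w='bb' (idx 3), next='b' -> output (3, 'b'), add 'bbb' as idx 4


Encoded: [(0, 'b'), (1, 'c'), (1, 'b'), (3, 'b')]


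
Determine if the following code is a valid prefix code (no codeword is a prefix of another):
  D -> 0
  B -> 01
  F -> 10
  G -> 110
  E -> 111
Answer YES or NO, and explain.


Checking each pair (does one codeword prefix another?):
  D='0' vs B='01': prefix -- VIOLATION

NO -- this is NOT a valid prefix code. D (0) is a prefix of B (01).


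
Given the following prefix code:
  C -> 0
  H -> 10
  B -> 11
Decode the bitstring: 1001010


Decoding step by step:
Bits 10 -> H
Bits 0 -> C
Bits 10 -> H
Bits 10 -> H


Decoded message: HCHH


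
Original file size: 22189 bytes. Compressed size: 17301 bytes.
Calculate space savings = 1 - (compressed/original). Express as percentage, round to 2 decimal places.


ratio = compressed/original = 17301/22189 = 0.779711
savings = 1 - ratio = 1 - 0.779711 = 0.220289
as a percentage: 0.220289 * 100 = 22.03%

Space savings = 1 - 17301/22189 = 22.03%


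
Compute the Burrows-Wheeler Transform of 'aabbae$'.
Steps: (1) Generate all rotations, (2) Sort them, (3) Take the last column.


Rotations (sorted):
  0: $aabbae -> last char: e
  1: aabbae$ -> last char: $
  2: abbae$a -> last char: a
  3: ae$aabb -> last char: b
  4: bae$aab -> last char: b
  5: bbae$aa -> last char: a
  6: e$aabba -> last char: a


BWT = e$abbaa


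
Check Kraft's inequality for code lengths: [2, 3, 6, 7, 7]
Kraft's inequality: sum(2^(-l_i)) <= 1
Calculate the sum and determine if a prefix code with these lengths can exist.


Sum = 2^(-2) + 2^(-3) + 2^(-6) + 2^(-7) + 2^(-7)
    = 0.25 + 0.125 + 0.015625 + 0.0078125 + 0.0078125
    = 52/128 = 0.40625
Since 0.40625 <= 1, Kraft's inequality IS satisfied.
A prefix code with these lengths CAN exist.

Kraft sum = 0.40625. Satisfied.


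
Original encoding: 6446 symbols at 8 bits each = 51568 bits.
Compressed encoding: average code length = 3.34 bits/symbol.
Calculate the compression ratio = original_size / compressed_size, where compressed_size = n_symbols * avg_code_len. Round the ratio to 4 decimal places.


original_size = n_symbols * orig_bits = 6446 * 8 = 51568 bits
compressed_size = n_symbols * avg_code_len = 6446 * 3.34 = 21529.64 bits
ratio = original_size / compressed_size = 51568 / 21529.64 = 2.3952

Compression ratio = 2.3952


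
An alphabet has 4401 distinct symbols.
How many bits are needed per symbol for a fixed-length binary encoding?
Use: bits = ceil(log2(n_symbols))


log2(4401) = 12.1036
Bracket: 2^12 = 4096 < 4401 <= 2^13 = 8192
So ceil(log2(4401)) = 13

bits = ceil(log2(4401)) = ceil(12.1036) = 13 bits


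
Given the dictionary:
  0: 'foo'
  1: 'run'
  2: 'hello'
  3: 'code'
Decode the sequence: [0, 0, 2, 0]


Look up each index in the dictionary:
  0 -> 'foo'
  0 -> 'foo'
  2 -> 'hello'
  0 -> 'foo'

Decoded: "foo foo hello foo"


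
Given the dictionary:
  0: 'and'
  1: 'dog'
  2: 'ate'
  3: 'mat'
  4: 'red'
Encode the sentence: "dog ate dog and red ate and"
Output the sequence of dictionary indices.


Look up each word in the dictionary:
  'dog' -> 1
  'ate' -> 2
  'dog' -> 1
  'and' -> 0
  'red' -> 4
  'ate' -> 2
  'and' -> 0

Encoded: [1, 2, 1, 0, 4, 2, 0]


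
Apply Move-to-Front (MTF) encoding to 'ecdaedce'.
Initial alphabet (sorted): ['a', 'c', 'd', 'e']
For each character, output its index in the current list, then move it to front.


MTF encoding:
'e': index 3 in ['a', 'c', 'd', 'e'] -> ['e', 'a', 'c', 'd']
'c': index 2 in ['e', 'a', 'c', 'd'] -> ['c', 'e', 'a', 'd']
'd': index 3 in ['c', 'e', 'a', 'd'] -> ['d', 'c', 'e', 'a']
'a': index 3 in ['d', 'c', 'e', 'a'] -> ['a', 'd', 'c', 'e']
'e': index 3 in ['a', 'd', 'c', 'e'] -> ['e', 'a', 'd', 'c']
'd': index 2 in ['e', 'a', 'd', 'c'] -> ['d', 'e', 'a', 'c']
'c': index 3 in ['d', 'e', 'a', 'c'] -> ['c', 'd', 'e', 'a']
'e': index 2 in ['c', 'd', 'e', 'a'] -> ['e', 'c', 'd', 'a']


Output: [3, 2, 3, 3, 3, 2, 3, 2]


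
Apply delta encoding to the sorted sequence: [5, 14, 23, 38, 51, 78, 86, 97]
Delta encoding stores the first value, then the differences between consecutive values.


First value: 5
Deltas:
  14 - 5 = 9
  23 - 14 = 9
  38 - 23 = 15
  51 - 38 = 13
  78 - 51 = 27
  86 - 78 = 8
  97 - 86 = 11


Delta encoded: [5, 9, 9, 15, 13, 27, 8, 11]


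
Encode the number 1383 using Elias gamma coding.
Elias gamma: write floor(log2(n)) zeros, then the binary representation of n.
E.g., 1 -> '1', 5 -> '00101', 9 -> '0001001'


num_bits = floor(log2(1383)) + 1 = 11
leading_zeros = num_bits - 1 = 10
binary(1383) = 10101100111

Elias gamma(1383) = '0000000000' + '10101100111' = 000000000010101100111 (21 bits)


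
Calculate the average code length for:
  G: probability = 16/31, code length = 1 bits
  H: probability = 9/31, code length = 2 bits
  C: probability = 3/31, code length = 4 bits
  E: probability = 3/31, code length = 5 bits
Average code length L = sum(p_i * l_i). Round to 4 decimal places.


Weighted contributions p_i * l_i:
  G: (16/31) * 1 = 16/31
  H: (9/31) * 2 = 18/31
  C: (3/31) * 4 = 12/31
  E: (3/31) * 5 = 15/31
Sum = (16 + 18 + 12 + 15)/31 = 61/31

L = 61/31 = 1.9677 bits/symbol


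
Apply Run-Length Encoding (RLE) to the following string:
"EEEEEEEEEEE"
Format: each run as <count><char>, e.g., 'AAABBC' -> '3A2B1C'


Scanning runs left to right:
  i=0: run of 'E' x 11 -> '11E'

RLE = 11E


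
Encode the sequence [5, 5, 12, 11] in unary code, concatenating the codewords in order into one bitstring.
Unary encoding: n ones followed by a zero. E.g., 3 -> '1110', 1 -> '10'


Encode each number as n ones followed by a terminating 0:
  5 -> 111110 (6 bits)
  5 -> 111110 (6 bits)
  12 -> 1111111111110 (13 bits)
  11 -> 111111111110 (12 bits)
Total length = 6 + 6 + 13 + 12 = 37 bits.

Unary([5, 5, 12, 11]) = 1111101111101111111111110111111111110 (37 bits)


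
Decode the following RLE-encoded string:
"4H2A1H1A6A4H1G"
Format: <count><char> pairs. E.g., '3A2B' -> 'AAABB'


Expanding each <count><char> pair:
  4H -> 'HHHH'
  2A -> 'AA'
  1H -> 'H'
  1A -> 'A'
  6A -> 'AAAAAA'
  4H -> 'HHHH'
  1G -> 'G'

Decoded = HHHHAAHAAAAAAAHHHHG


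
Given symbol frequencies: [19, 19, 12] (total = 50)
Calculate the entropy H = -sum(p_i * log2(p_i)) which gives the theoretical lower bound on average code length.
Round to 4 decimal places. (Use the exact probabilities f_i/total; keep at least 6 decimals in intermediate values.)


Per-symbol terms -p_i * log2(p_i) with p_i = f_i/50:
  p = 19/50 = 0.380000: log2(p) = -1.395929, -p*log2(p) = 0.530453
  p = 19/50 = 0.380000: log2(p) = -1.395929, -p*log2(p) = 0.530453
  p = 12/50 = 0.240000: log2(p) = -2.058894, -p*log2(p) = 0.494134
H = 0.530453 + 0.530453 + 0.494134 = 1.555040

H = 1.555 bits/symbol


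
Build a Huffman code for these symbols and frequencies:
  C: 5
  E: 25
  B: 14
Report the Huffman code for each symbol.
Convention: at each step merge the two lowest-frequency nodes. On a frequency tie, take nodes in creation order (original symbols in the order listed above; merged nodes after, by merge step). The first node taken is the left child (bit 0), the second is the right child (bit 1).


Huffman tree construction:
Step 1: Merge C(5) + B(14) = 19
Step 2: Merge (C+B)(19) + E(25) = 44
Read each symbol's code off the tree from the root (left child = 0, right child = 1).

Codes:
  C: 00 (length 2)
  E: 1 (length 1)
  B: 01 (length 2)
Average code length: 63/44 = 1.4318 bits/symbol


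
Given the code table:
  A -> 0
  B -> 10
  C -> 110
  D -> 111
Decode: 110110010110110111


Decoding:
110 -> C
110 -> C
0 -> A
10 -> B
110 -> C
110 -> C
111 -> D


Result: CCABCCD


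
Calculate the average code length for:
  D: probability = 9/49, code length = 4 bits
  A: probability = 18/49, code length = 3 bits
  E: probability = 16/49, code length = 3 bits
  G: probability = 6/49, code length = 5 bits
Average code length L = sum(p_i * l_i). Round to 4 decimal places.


Weighted contributions p_i * l_i:
  D: (9/49) * 4 = 36/49
  A: (18/49) * 3 = 54/49
  E: (16/49) * 3 = 48/49
  G: (6/49) * 5 = 30/49
Sum = (36 + 54 + 48 + 30)/49 = 168/49

L = 168/49 = 3.4286 bits/symbol


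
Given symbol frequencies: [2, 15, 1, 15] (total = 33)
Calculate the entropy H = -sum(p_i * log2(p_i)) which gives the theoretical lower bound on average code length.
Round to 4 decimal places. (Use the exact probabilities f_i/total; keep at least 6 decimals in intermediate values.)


Per-symbol terms -p_i * log2(p_i) with p_i = f_i/33:
  p = 2/33 = 0.060606: log2(p) = -4.044394, -p*log2(p) = 0.245115
  p = 15/33 = 0.454545: log2(p) = -1.137504, -p*log2(p) = 0.517047
  p = 1/33 = 0.030303: log2(p) = -5.044394, -p*log2(p) = 0.152860
  p = 15/33 = 0.454545: log2(p) = -1.137504, -p*log2(p) = 0.517047
H = 0.245115 + 0.517047 + 0.152860 + 0.517047 = 1.432069

H = 1.4321 bits/symbol


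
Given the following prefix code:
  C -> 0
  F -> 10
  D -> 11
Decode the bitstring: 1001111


Decoding step by step:
Bits 10 -> F
Bits 0 -> C
Bits 11 -> D
Bits 11 -> D


Decoded message: FCDD


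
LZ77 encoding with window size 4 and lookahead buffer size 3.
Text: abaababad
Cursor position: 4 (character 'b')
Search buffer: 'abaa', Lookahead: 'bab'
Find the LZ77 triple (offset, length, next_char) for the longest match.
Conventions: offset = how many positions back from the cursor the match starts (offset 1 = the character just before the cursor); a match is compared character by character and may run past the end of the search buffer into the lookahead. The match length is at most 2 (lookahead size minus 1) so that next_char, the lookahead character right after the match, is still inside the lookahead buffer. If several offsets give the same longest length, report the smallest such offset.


Try each offset into the search buffer:
  offset=1 (pos 3, char 'a'): match length 0
  offset=2 (pos 2, char 'a'): match length 0
  offset=3 (pos 1, char 'b'): match length 2
  offset=4 (pos 0, char 'a'): match length 0
Longest match has length 2 at offset 3.
next_char = character at position 4 + 2 = 6 -> 'b'

Best match: offset=3, length=2 (matching 'ba' starting at position 1)
LZ77 triple: (3, 2, 'b')


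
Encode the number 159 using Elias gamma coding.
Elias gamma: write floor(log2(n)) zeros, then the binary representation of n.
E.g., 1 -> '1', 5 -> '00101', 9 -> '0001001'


num_bits = floor(log2(159)) + 1 = 8
leading_zeros = num_bits - 1 = 7
binary(159) = 10011111

Elias gamma(159) = '0000000' + '10011111' = 000000010011111 (15 bits)


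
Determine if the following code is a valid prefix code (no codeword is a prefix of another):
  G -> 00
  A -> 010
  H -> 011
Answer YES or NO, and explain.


Checking each pair (does one codeword prefix another?):
  G='00' vs A='010': no prefix
  G='00' vs H='011': no prefix
  A='010' vs G='00': no prefix
  A='010' vs H='011': no prefix
  H='011' vs G='00': no prefix
  H='011' vs A='010': no prefix
No violation found over all pairs.

YES -- this is a valid prefix code. No codeword is a prefix of any other codeword.


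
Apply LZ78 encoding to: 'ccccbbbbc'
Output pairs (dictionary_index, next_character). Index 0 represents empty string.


LZ78 encoding steps:
Dictionary: {0: ''}
Step 1: w='' (idx 0), next='c' -> output (0, 'c'), add 'c' as idx 1
Step 2: w='c' (idx 1), next='c' -> output (1, 'c'), add 'cc' as idx 2
Step 3: w='c' (idx 1), next='b' -> output (1, 'b'), add 'cb' as idx 3
Step 4: w='' (idx 0), next='b' -> output (0, 'b'), add 'b' as idx 4
Step 5: w='b' (idx 4), next='b' -> output (4, 'b'), add 'bb' as idx 5
Step 6: w='c' (idx 1), end of input -> output (1, '')


Encoded: [(0, 'c'), (1, 'c'), (1, 'b'), (0, 'b'), (4, 'b'), (1, '')]


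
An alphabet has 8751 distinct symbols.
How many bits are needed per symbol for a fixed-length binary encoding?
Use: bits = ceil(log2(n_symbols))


log2(8751) = 13.0952
Bracket: 2^13 = 8192 < 8751 <= 2^14 = 16384
So ceil(log2(8751)) = 14

bits = ceil(log2(8751)) = ceil(13.0952) = 14 bits


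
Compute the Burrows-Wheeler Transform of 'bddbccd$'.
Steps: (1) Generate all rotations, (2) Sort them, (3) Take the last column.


Rotations (sorted):
  0: $bddbccd -> last char: d
  1: bccd$bdd -> last char: d
  2: bddbccd$ -> last char: $
  3: ccd$bddb -> last char: b
  4: cd$bddbc -> last char: c
  5: d$bddbcc -> last char: c
  6: dbccd$bd -> last char: d
  7: ddbccd$b -> last char: b


BWT = dd$bccdb


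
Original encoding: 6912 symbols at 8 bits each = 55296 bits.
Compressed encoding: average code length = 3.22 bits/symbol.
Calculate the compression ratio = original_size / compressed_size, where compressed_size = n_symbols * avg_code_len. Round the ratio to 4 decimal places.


original_size = n_symbols * orig_bits = 6912 * 8 = 55296 bits
compressed_size = n_symbols * avg_code_len = 6912 * 3.22 = 22256.64 bits
ratio = original_size / compressed_size = 55296 / 22256.64 = 2.4845

Compression ratio = 2.4845


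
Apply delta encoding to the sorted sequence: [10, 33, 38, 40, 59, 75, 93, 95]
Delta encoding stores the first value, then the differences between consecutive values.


First value: 10
Deltas:
  33 - 10 = 23
  38 - 33 = 5
  40 - 38 = 2
  59 - 40 = 19
  75 - 59 = 16
  93 - 75 = 18
  95 - 93 = 2


Delta encoded: [10, 23, 5, 2, 19, 16, 18, 2]


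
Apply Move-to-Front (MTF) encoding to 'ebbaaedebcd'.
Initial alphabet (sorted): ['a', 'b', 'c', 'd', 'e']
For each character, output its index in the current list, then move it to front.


MTF encoding:
'e': index 4 in ['a', 'b', 'c', 'd', 'e'] -> ['e', 'a', 'b', 'c', 'd']
'b': index 2 in ['e', 'a', 'b', 'c', 'd'] -> ['b', 'e', 'a', 'c', 'd']
'b': index 0 in ['b', 'e', 'a', 'c', 'd'] -> ['b', 'e', 'a', 'c', 'd']
'a': index 2 in ['b', 'e', 'a', 'c', 'd'] -> ['a', 'b', 'e', 'c', 'd']
'a': index 0 in ['a', 'b', 'e', 'c', 'd'] -> ['a', 'b', 'e', 'c', 'd']
'e': index 2 in ['a', 'b', 'e', 'c', 'd'] -> ['e', 'a', 'b', 'c', 'd']
'd': index 4 in ['e', 'a', 'b', 'c', 'd'] -> ['d', 'e', 'a', 'b', 'c']
'e': index 1 in ['d', 'e', 'a', 'b', 'c'] -> ['e', 'd', 'a', 'b', 'c']
'b': index 3 in ['e', 'd', 'a', 'b', 'c'] -> ['b', 'e', 'd', 'a', 'c']
'c': index 4 in ['b', 'e', 'd', 'a', 'c'] -> ['c', 'b', 'e', 'd', 'a']
'd': index 3 in ['c', 'b', 'e', 'd', 'a'] -> ['d', 'c', 'b', 'e', 'a']


Output: [4, 2, 0, 2, 0, 2, 4, 1, 3, 4, 3]


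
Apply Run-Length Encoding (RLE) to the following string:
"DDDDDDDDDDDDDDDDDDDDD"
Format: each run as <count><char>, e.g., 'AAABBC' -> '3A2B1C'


Scanning runs left to right:
  i=0: run of 'D' x 21 -> '21D'

RLE = 21D


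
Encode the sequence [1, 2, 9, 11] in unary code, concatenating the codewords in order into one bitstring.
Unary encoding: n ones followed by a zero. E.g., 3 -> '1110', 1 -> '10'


Encode each number as n ones followed by a terminating 0:
  1 -> 10 (2 bits)
  2 -> 110 (3 bits)
  9 -> 1111111110 (10 bits)
  11 -> 111111111110 (12 bits)
Total length = 2 + 3 + 10 + 12 = 27 bits.

Unary([1, 2, 9, 11]) = 101101111111110111111111110 (27 bits)


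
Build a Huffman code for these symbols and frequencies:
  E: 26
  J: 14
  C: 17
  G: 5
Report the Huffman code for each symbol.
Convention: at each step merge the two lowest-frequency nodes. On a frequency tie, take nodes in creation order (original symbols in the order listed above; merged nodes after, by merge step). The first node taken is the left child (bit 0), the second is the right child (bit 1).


Huffman tree construction:
Step 1: Merge G(5) + J(14) = 19
Step 2: Merge C(17) + (G+J)(19) = 36
Step 3: Merge E(26) + (C+(G+J))(36) = 62
Read each symbol's code off the tree from the root (left child = 0, right child = 1).

Codes:
  E: 0 (length 1)
  J: 111 (length 3)
  C: 10 (length 2)
  G: 110 (length 3)
Average code length: 117/62 = 1.8871 bits/symbol


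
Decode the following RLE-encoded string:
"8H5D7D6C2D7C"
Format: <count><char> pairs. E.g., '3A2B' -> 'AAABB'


Expanding each <count><char> pair:
  8H -> 'HHHHHHHH'
  5D -> 'DDDDD'
  7D -> 'DDDDDDD'
  6C -> 'CCCCCC'
  2D -> 'DD'
  7C -> 'CCCCCCC'

Decoded = HHHHHHHHDDDDDDDDDDDDCCCCCCDDCCCCCCC


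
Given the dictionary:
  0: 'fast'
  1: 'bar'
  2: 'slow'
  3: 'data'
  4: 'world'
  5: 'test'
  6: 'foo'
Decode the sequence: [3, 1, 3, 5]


Look up each index in the dictionary:
  3 -> 'data'
  1 -> 'bar'
  3 -> 'data'
  5 -> 'test'

Decoded: "data bar data test"


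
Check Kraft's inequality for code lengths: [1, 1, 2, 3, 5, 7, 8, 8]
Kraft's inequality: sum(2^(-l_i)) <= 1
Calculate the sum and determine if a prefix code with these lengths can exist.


Sum = 2^(-1) + 2^(-1) + 2^(-2) + 2^(-3) + 2^(-5) + 2^(-7) + 2^(-8) + 2^(-8)
    = 0.5 + 0.5 + 0.25 + 0.125 + 0.03125 + 0.0078125 + 0.00390625 + 0.00390625
    = 364/256 = 1.421875
Since 1.421875 > 1, Kraft's inequality is NOT satisfied.
A prefix code with these lengths CANNOT exist.

Kraft sum = 1.421875. Not satisfied.


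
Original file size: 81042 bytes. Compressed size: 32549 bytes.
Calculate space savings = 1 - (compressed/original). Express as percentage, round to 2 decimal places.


ratio = compressed/original = 32549/81042 = 0.401631
savings = 1 - ratio = 1 - 0.401631 = 0.598369
as a percentage: 0.598369 * 100 = 59.84%

Space savings = 1 - 32549/81042 = 59.84%


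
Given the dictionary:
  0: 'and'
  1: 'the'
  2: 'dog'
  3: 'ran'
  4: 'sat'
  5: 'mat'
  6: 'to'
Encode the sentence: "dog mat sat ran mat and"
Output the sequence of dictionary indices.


Look up each word in the dictionary:
  'dog' -> 2
  'mat' -> 5
  'sat' -> 4
  'ran' -> 3
  'mat' -> 5
  'and' -> 0

Encoded: [2, 5, 4, 3, 5, 0]


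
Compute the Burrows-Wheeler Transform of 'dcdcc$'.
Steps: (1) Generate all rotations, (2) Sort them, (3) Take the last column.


Rotations (sorted):
  0: $dcdcc -> last char: c
  1: c$dcdc -> last char: c
  2: cc$dcd -> last char: d
  3: cdcc$d -> last char: d
  4: dcc$dc -> last char: c
  5: dcdcc$ -> last char: $


BWT = ccddc$


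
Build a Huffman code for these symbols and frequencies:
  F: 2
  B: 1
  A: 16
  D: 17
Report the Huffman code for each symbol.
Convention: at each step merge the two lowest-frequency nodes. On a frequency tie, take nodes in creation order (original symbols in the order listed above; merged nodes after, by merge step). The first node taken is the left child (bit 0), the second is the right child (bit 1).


Huffman tree construction:
Step 1: Merge B(1) + F(2) = 3
Step 2: Merge (B+F)(3) + A(16) = 19
Step 3: Merge D(17) + ((B+F)+A)(19) = 36
Read each symbol's code off the tree from the root (left child = 0, right child = 1).

Codes:
  F: 101 (length 3)
  B: 100 (length 3)
  A: 11 (length 2)
  D: 0 (length 1)
Average code length: 58/36 = 1.6111 bits/symbol


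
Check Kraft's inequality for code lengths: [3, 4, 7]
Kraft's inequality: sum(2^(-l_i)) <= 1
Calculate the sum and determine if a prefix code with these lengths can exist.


Sum = 2^(-3) + 2^(-4) + 2^(-7)
    = 0.125 + 0.0625 + 0.0078125
    = 25/128 = 0.1953125
Since 0.1953125 <= 1, Kraft's inequality IS satisfied.
A prefix code with these lengths CAN exist.

Kraft sum = 0.1953125. Satisfied.


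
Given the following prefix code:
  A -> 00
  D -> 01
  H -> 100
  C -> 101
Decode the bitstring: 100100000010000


Decoding step by step:
Bits 100 -> H
Bits 100 -> H
Bits 00 -> A
Bits 00 -> A
Bits 100 -> H
Bits 00 -> A


Decoded message: HHAAHA


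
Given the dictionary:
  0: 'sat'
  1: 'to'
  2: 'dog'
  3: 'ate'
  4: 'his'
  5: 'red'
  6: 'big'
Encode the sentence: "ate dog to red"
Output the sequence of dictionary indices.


Look up each word in the dictionary:
  'ate' -> 3
  'dog' -> 2
  'to' -> 1
  'red' -> 5

Encoded: [3, 2, 1, 5]


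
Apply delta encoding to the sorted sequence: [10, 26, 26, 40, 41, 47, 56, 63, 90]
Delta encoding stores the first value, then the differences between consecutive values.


First value: 10
Deltas:
  26 - 10 = 16
  26 - 26 = 0
  40 - 26 = 14
  41 - 40 = 1
  47 - 41 = 6
  56 - 47 = 9
  63 - 56 = 7
  90 - 63 = 27


Delta encoded: [10, 16, 0, 14, 1, 6, 9, 7, 27]


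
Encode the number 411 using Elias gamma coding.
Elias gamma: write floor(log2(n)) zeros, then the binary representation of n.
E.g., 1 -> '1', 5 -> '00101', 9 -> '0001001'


num_bits = floor(log2(411)) + 1 = 9
leading_zeros = num_bits - 1 = 8
binary(411) = 110011011

Elias gamma(411) = '00000000' + '110011011' = 00000000110011011 (17 bits)


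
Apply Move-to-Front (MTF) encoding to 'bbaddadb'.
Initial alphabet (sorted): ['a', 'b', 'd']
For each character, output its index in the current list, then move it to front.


MTF encoding:
'b': index 1 in ['a', 'b', 'd'] -> ['b', 'a', 'd']
'b': index 0 in ['b', 'a', 'd'] -> ['b', 'a', 'd']
'a': index 1 in ['b', 'a', 'd'] -> ['a', 'b', 'd']
'd': index 2 in ['a', 'b', 'd'] -> ['d', 'a', 'b']
'd': index 0 in ['d', 'a', 'b'] -> ['d', 'a', 'b']
'a': index 1 in ['d', 'a', 'b'] -> ['a', 'd', 'b']
'd': index 1 in ['a', 'd', 'b'] -> ['d', 'a', 'b']
'b': index 2 in ['d', 'a', 'b'] -> ['b', 'd', 'a']


Output: [1, 0, 1, 2, 0, 1, 1, 2]


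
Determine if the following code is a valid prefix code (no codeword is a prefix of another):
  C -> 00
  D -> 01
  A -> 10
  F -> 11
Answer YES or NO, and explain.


Checking each pair (does one codeword prefix another?):
  C='00' vs D='01': no prefix
  C='00' vs A='10': no prefix
  C='00' vs F='11': no prefix
  D='01' vs C='00': no prefix
  D='01' vs A='10': no prefix
  D='01' vs F='11': no prefix
  A='10' vs C='00': no prefix
  A='10' vs D='01': no prefix
  A='10' vs F='11': no prefix
  F='11' vs C='00': no prefix
  F='11' vs D='01': no prefix
  F='11' vs A='10': no prefix
No violation found over all pairs.

YES -- this is a valid prefix code. No codeword is a prefix of any other codeword.


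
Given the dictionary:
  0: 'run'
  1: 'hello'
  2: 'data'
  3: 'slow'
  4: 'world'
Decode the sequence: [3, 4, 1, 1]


Look up each index in the dictionary:
  3 -> 'slow'
  4 -> 'world'
  1 -> 'hello'
  1 -> 'hello'

Decoded: "slow world hello hello"


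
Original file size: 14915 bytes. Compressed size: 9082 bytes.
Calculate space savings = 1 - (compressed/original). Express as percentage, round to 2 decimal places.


ratio = compressed/original = 9082/14915 = 0.608917
savings = 1 - ratio = 1 - 0.608917 = 0.391083
as a percentage: 0.391083 * 100 = 39.11%

Space savings = 1 - 9082/14915 = 39.11%


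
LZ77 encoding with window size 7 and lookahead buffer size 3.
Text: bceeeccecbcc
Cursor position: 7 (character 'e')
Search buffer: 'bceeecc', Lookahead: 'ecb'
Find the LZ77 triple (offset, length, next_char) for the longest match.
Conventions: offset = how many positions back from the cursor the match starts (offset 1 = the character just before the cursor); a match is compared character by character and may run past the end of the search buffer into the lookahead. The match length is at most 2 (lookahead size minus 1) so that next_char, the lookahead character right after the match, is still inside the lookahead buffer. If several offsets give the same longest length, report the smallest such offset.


Try each offset into the search buffer:
  offset=1 (pos 6, char 'c'): match length 0
  offset=2 (pos 5, char 'c'): match length 0
  offset=3 (pos 4, char 'e'): match length 2
  offset=4 (pos 3, char 'e'): match length 1
  offset=5 (pos 2, char 'e'): match length 1
  offset=6 (pos 1, char 'c'): match length 0
  offset=7 (pos 0, char 'b'): match length 0
Longest match has length 2 at offset 3.
next_char = character at position 7 + 2 = 9 -> 'b'

Best match: offset=3, length=2 (matching 'ec' starting at position 4)
LZ77 triple: (3, 2, 'b')


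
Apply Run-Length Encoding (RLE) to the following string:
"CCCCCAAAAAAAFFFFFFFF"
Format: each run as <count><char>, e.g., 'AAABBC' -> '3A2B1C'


Scanning runs left to right:
  i=0: run of 'C' x 5 -> '5C'
  i=5: run of 'A' x 7 -> '7A'
  i=12: run of 'F' x 8 -> '8F'

RLE = 5C7A8F


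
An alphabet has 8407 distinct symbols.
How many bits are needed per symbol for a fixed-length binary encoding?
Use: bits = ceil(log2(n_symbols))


log2(8407) = 13.0374
Bracket: 2^13 = 8192 < 8407 <= 2^14 = 16384
So ceil(log2(8407)) = 14

bits = ceil(log2(8407)) = ceil(13.0374) = 14 bits


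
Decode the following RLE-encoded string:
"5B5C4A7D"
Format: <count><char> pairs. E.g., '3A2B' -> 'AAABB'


Expanding each <count><char> pair:
  5B -> 'BBBBB'
  5C -> 'CCCCC'
  4A -> 'AAAA'
  7D -> 'DDDDDDD'

Decoded = BBBBBCCCCCAAAADDDDDDD


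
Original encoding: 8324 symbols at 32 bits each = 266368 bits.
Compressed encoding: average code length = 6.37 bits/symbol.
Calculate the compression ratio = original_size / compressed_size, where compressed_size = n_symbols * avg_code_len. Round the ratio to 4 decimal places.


original_size = n_symbols * orig_bits = 8324 * 32 = 266368 bits
compressed_size = n_symbols * avg_code_len = 8324 * 6.37 = 53023.88 bits
ratio = original_size / compressed_size = 266368 / 53023.88 = 5.0235

Compression ratio = 5.0235


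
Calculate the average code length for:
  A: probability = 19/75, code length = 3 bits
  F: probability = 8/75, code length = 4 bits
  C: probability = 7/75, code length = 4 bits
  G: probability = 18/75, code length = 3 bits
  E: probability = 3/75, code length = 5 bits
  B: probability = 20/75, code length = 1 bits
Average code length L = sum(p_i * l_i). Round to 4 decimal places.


Weighted contributions p_i * l_i:
  A: (19/75) * 3 = 57/75
  F: (8/75) * 4 = 32/75
  C: (7/75) * 4 = 28/75
  G: (18/75) * 3 = 54/75
  E: (3/75) * 5 = 15/75
  B: (20/75) * 1 = 20/75
Sum = (57 + 32 + 28 + 54 + 15 + 20)/75 = 206/75

L = 206/75 = 2.7467 bits/symbol


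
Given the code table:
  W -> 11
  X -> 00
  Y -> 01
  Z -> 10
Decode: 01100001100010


Decoding:
01 -> Y
10 -> Z
00 -> X
01 -> Y
10 -> Z
00 -> X
10 -> Z


Result: YZXYZXZ


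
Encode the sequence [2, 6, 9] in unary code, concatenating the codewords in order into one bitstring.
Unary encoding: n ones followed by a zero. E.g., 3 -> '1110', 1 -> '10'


Encode each number as n ones followed by a terminating 0:
  2 -> 110 (3 bits)
  6 -> 1111110 (7 bits)
  9 -> 1111111110 (10 bits)
Total length = 3 + 7 + 10 = 20 bits.

Unary([2, 6, 9]) = 11011111101111111110 (20 bits)


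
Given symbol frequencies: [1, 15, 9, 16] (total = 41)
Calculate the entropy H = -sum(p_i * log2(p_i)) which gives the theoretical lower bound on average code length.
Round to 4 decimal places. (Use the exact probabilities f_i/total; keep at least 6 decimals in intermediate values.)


Per-symbol terms -p_i * log2(p_i) with p_i = f_i/41:
  p = 1/41 = 0.024390: log2(p) = -5.357552, -p*log2(p) = 0.130672
  p = 15/41 = 0.365854: log2(p) = -1.450661, -p*log2(p) = 0.530730
  p = 9/41 = 0.219512: log2(p) = -2.187627, -p*log2(p) = 0.480211
  p = 16/41 = 0.390244: log2(p) = -1.357552, -p*log2(p) = 0.529776
H = 0.130672 + 0.530730 + 0.480211 + 0.529776 = 1.671389

H = 1.6714 bits/symbol


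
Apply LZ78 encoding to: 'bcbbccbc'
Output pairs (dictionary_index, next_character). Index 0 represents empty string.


LZ78 encoding steps:
Dictionary: {0: ''}
Step 1: w='' (idx 0), next='b' -> output (0, 'b'), add 'b' as idx 1
Step 2: w='' (idx 0), next='c' -> output (0, 'c'), add 'c' as idx 2
Step 3: w='b' (idx 1), next='b' -> output (1, 'b'), add 'bb' as idx 3
Step 4: w='c' (idx 2), next='c' -> output (2, 'c'), add 'cc' as idx 4
Step 5: w='b' (idx 1), next='c' -> output (1, 'c'), add 'bc' as idx 5


Encoded: [(0, 'b'), (0, 'c'), (1, 'b'), (2, 'c'), (1, 'c')]


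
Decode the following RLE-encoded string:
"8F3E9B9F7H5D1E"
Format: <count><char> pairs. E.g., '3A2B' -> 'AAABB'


Expanding each <count><char> pair:
  8F -> 'FFFFFFFF'
  3E -> 'EEE'
  9B -> 'BBBBBBBBB'
  9F -> 'FFFFFFFFF'
  7H -> 'HHHHHHH'
  5D -> 'DDDDD'
  1E -> 'E'

Decoded = FFFFFFFFEEEBBBBBBBBBFFFFFFFFFHHHHHHHDDDDDE


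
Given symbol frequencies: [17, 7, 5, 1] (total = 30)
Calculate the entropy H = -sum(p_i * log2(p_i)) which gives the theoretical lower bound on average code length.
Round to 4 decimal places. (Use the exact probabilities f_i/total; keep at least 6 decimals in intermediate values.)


Per-symbol terms -p_i * log2(p_i) with p_i = f_i/30:
  p = 17/30 = 0.566667: log2(p) = -0.819428, -p*log2(p) = 0.464342
  p = 7/30 = 0.233333: log2(p) = -2.099536, -p*log2(p) = 0.489892
  p = 5/30 = 0.166667: log2(p) = -2.584963, -p*log2(p) = 0.430827
  p = 1/30 = 0.033333: log2(p) = -4.906891, -p*log2(p) = 0.163563
H = 0.464342 + 0.489892 + 0.430827 + 0.163563 = 1.548624

H = 1.5486 bits/symbol


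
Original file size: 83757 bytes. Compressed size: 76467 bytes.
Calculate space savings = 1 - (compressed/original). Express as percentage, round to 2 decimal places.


ratio = compressed/original = 76467/83757 = 0.912962
savings = 1 - ratio = 1 - 0.912962 = 0.087038
as a percentage: 0.087038 * 100 = 8.7%

Space savings = 1 - 76467/83757 = 8.7%


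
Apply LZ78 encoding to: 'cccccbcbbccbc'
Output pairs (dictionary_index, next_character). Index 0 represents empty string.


LZ78 encoding steps:
Dictionary: {0: ''}
Step 1: w='' (idx 0), next='c' -> output (0, 'c'), add 'c' as idx 1
Step 2: w='c' (idx 1), next='c' -> output (1, 'c'), add 'cc' as idx 2
Step 3: w='cc' (idx 2), next='b' -> output (2, 'b'), add 'ccb' as idx 3
Step 4: w='c' (idx 1), next='b' -> output (1, 'b'), add 'cb' as idx 4
Step 5: w='' (idx 0), next='b' -> output (0, 'b'), add 'b' as idx 5
Step 6: w='ccb' (idx 3), next='c' -> output (3, 'c'), add 'ccbc' as idx 6


Encoded: [(0, 'c'), (1, 'c'), (2, 'b'), (1, 'b'), (0, 'b'), (3, 'c')]


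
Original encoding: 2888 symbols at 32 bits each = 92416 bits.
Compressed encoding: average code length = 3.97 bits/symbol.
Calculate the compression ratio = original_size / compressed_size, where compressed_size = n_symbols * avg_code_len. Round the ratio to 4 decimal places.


original_size = n_symbols * orig_bits = 2888 * 32 = 92416 bits
compressed_size = n_symbols * avg_code_len = 2888 * 3.97 = 11465.36 bits
ratio = original_size / compressed_size = 92416 / 11465.36 = 8.0605

Compression ratio = 8.0605


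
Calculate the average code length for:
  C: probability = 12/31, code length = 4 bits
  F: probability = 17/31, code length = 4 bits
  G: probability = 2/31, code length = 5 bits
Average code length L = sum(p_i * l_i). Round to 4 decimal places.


Weighted contributions p_i * l_i:
  C: (12/31) * 4 = 48/31
  F: (17/31) * 4 = 68/31
  G: (2/31) * 5 = 10/31
Sum = (48 + 68 + 10)/31 = 126/31

L = 126/31 = 4.0645 bits/symbol


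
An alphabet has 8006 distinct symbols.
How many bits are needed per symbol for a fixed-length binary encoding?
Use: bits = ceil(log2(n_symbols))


log2(8006) = 12.9669
Bracket: 2^12 = 4096 < 8006 <= 2^13 = 8192
So ceil(log2(8006)) = 13

bits = ceil(log2(8006)) = ceil(12.9669) = 13 bits


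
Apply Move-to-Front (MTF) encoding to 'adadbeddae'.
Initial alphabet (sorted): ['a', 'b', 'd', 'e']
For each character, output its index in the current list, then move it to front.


MTF encoding:
'a': index 0 in ['a', 'b', 'd', 'e'] -> ['a', 'b', 'd', 'e']
'd': index 2 in ['a', 'b', 'd', 'e'] -> ['d', 'a', 'b', 'e']
'a': index 1 in ['d', 'a', 'b', 'e'] -> ['a', 'd', 'b', 'e']
'd': index 1 in ['a', 'd', 'b', 'e'] -> ['d', 'a', 'b', 'e']
'b': index 2 in ['d', 'a', 'b', 'e'] -> ['b', 'd', 'a', 'e']
'e': index 3 in ['b', 'd', 'a', 'e'] -> ['e', 'b', 'd', 'a']
'd': index 2 in ['e', 'b', 'd', 'a'] -> ['d', 'e', 'b', 'a']
'd': index 0 in ['d', 'e', 'b', 'a'] -> ['d', 'e', 'b', 'a']
'a': index 3 in ['d', 'e', 'b', 'a'] -> ['a', 'd', 'e', 'b']
'e': index 2 in ['a', 'd', 'e', 'b'] -> ['e', 'a', 'd', 'b']


Output: [0, 2, 1, 1, 2, 3, 2, 0, 3, 2]


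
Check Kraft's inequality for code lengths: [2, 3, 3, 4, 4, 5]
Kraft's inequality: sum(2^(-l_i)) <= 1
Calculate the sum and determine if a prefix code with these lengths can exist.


Sum = 2^(-2) + 2^(-3) + 2^(-3) + 2^(-4) + 2^(-4) + 2^(-5)
    = 0.25 + 0.125 + 0.125 + 0.0625 + 0.0625 + 0.03125
    = 21/32 = 0.65625
Since 0.65625 <= 1, Kraft's inequality IS satisfied.
A prefix code with these lengths CAN exist.

Kraft sum = 0.65625. Satisfied.


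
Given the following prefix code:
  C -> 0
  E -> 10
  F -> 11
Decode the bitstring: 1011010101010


Decoding step by step:
Bits 10 -> E
Bits 11 -> F
Bits 0 -> C
Bits 10 -> E
Bits 10 -> E
Bits 10 -> E
Bits 10 -> E


Decoded message: EFCEEEE


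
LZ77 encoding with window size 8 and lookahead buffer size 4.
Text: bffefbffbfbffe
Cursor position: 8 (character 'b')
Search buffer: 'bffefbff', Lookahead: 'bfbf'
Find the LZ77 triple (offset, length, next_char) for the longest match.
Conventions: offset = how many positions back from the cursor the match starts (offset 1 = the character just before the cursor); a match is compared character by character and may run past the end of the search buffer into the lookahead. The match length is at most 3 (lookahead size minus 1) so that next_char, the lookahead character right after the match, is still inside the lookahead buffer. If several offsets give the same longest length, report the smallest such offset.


Try each offset into the search buffer:
  offset=1 (pos 7, char 'f'): match length 0
  offset=2 (pos 6, char 'f'): match length 0
  offset=3 (pos 5, char 'b'): match length 2
  offset=4 (pos 4, char 'f'): match length 0
  offset=5 (pos 3, char 'e'): match length 0
  offset=6 (pos 2, char 'f'): match length 0
  offset=7 (pos 1, char 'f'): match length 0
  offset=8 (pos 0, char 'b'): match length 2
Longest match has length 2, found at offsets 3, 8; take the smallest, offset 3.
next_char = character at position 8 + 2 = 10 -> 'b'

Best match: offset=3, length=2 (matching 'bf' starting at position 5)
LZ77 triple: (3, 2, 'b')


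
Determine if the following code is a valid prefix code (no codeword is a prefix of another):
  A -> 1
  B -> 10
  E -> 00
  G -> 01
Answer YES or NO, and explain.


Checking each pair (does one codeword prefix another?):
  A='1' vs B='10': prefix -- VIOLATION

NO -- this is NOT a valid prefix code. A (1) is a prefix of B (10).


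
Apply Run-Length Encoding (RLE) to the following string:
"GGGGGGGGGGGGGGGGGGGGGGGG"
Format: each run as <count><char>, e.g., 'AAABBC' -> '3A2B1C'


Scanning runs left to right:
  i=0: run of 'G' x 24 -> '24G'

RLE = 24G


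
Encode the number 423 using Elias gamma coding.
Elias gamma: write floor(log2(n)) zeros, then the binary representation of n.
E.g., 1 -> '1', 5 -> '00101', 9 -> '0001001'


num_bits = floor(log2(423)) + 1 = 9
leading_zeros = num_bits - 1 = 8
binary(423) = 110100111

Elias gamma(423) = '00000000' + '110100111' = 00000000110100111 (17 bits)


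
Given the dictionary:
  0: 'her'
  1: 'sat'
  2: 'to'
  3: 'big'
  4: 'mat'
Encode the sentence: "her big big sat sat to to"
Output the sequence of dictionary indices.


Look up each word in the dictionary:
  'her' -> 0
  'big' -> 3
  'big' -> 3
  'sat' -> 1
  'sat' -> 1
  'to' -> 2
  'to' -> 2

Encoded: [0, 3, 3, 1, 1, 2, 2]


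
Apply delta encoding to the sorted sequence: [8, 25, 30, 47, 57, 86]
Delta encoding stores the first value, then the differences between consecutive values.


First value: 8
Deltas:
  25 - 8 = 17
  30 - 25 = 5
  47 - 30 = 17
  57 - 47 = 10
  86 - 57 = 29


Delta encoded: [8, 17, 5, 17, 10, 29]


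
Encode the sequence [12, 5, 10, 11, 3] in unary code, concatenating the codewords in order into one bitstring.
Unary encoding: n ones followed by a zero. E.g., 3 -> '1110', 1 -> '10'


Encode each number as n ones followed by a terminating 0:
  12 -> 1111111111110 (13 bits)
  5 -> 111110 (6 bits)
  10 -> 11111111110 (11 bits)
  11 -> 111111111110 (12 bits)
  3 -> 1110 (4 bits)
Total length = 13 + 6 + 11 + 12 + 4 = 46 bits.

Unary([12, 5, 10, 11, 3]) = 1111111111110111110111111111101111111111101110 (46 bits)


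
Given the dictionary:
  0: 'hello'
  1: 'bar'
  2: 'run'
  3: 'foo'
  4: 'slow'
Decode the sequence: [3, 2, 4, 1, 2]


Look up each index in the dictionary:
  3 -> 'foo'
  2 -> 'run'
  4 -> 'slow'
  1 -> 'bar'
  2 -> 'run'

Decoded: "foo run slow bar run"


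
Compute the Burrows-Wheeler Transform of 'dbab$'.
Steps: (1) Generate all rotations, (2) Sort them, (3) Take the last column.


Rotations (sorted):
  0: $dbab -> last char: b
  1: ab$db -> last char: b
  2: b$dba -> last char: a
  3: bab$d -> last char: d
  4: dbab$ -> last char: $


BWT = bbad$


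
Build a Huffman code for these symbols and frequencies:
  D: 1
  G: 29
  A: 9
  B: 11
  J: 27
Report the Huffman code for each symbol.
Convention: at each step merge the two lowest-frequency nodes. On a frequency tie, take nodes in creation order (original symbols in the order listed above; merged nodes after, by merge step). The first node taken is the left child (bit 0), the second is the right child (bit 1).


Huffman tree construction:
Step 1: Merge D(1) + A(9) = 10
Step 2: Merge (D+A)(10) + B(11) = 21
Step 3: Merge ((D+A)+B)(21) + J(27) = 48
Step 4: Merge G(29) + (((D+A)+B)+J)(48) = 77
Read each symbol's code off the tree from the root (left child = 0, right child = 1).

Codes:
  D: 1000 (length 4)
  G: 0 (length 1)
  A: 1001 (length 4)
  B: 101 (length 3)
  J: 11 (length 2)
Average code length: 156/77 = 2.0260 bits/symbol


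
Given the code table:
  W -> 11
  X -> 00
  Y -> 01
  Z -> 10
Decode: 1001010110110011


Decoding:
10 -> Z
01 -> Y
01 -> Y
01 -> Y
10 -> Z
11 -> W
00 -> X
11 -> W


Result: ZYYYZWXW


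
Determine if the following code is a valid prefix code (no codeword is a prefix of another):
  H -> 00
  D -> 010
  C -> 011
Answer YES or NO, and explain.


Checking each pair (does one codeword prefix another?):
  H='00' vs D='010': no prefix
  H='00' vs C='011': no prefix
  D='010' vs H='00': no prefix
  D='010' vs C='011': no prefix
  C='011' vs H='00': no prefix
  C='011' vs D='010': no prefix
No violation found over all pairs.

YES -- this is a valid prefix code. No codeword is a prefix of any other codeword.


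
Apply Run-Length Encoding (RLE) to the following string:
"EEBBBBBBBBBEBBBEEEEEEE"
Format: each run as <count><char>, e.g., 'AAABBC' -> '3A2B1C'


Scanning runs left to right:
  i=0: run of 'E' x 2 -> '2E'
  i=2: run of 'B' x 9 -> '9B'
  i=11: run of 'E' x 1 -> '1E'
  i=12: run of 'B' x 3 -> '3B'
  i=15: run of 'E' x 7 -> '7E'

RLE = 2E9B1E3B7E


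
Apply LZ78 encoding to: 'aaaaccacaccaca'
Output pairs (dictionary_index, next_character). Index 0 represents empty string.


LZ78 encoding steps:
Dictionary: {0: ''}
Step 1: w='' (idx 0), next='a' -> output (0, 'a'), add 'a' as idx 1
Step 2: w='a' (idx 1), next='a' -> output (1, 'a'), add 'aa' as idx 2
Step 3: w='a' (idx 1), next='c' -> output (1, 'c'), add 'ac' as idx 3
Step 4: w='' (idx 0), next='c' -> output (0, 'c'), add 'c' as idx 4
Step 5: w='ac' (idx 3), next='a' -> output (3, 'a'), add 'aca' as idx 5
Step 6: w='c' (idx 4), next='c' -> output (4, 'c'), add 'cc' as idx 6
Step 7: w='aca' (idx 5), end of input -> output (5, '')


Encoded: [(0, 'a'), (1, 'a'), (1, 'c'), (0, 'c'), (3, 'a'), (4, 'c'), (5, '')]
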